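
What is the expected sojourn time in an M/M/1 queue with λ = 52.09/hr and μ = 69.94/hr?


W = 1/(μ−λ) = 1/(69.94 − 52.09) = 1/17.85 = 0.05602 hr

Final: 0.05602 hr


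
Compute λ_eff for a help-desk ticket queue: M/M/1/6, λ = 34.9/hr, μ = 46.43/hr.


ρ = 0.7517; P_K = (1−ρ)ρ^6/(1−ρ^7) = 0.051816
λ_eff = λ(1 − P_K) = 34.9·(1 − 0.051816) = 34.9·0.948184 = 33.0916 /hr

Final: 33.0916 /hr


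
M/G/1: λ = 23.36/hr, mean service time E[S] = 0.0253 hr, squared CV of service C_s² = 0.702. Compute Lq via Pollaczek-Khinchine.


ρ = λ·E[S] = 23.36·0.0253 = 0.5910
Lq = ρ²(1+C_s²)/(2(1−ρ)) = 0.3493·(1+0.702)/(2·0.4090)
= 0.3493·1.7020/0.8180 = 0.72678

Final: 0.72678


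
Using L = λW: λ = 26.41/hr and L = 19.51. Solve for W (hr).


W = L/λ = 19.51/26.41 = 0.7387 hr

Final: 0.7387 hr


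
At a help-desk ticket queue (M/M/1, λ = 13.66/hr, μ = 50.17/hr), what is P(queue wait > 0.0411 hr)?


ρ = 13.66/50.17 = 0.2723
P(Wq > t) = ρ·e^{−(μ−λ)t} = 0.2723·e^{−1.5006}
= 0.2723·0.223005 = 0.060719

Final: 0.060719


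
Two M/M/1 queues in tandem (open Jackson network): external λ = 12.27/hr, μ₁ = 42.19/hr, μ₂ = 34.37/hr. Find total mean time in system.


Each node sees arrival rate λ = 12.27/hr (tandem ⇒ throughput preserved).
W₁ = 1/(μ₁−λ) = 1/(42.19−12.27) = 0.03342 hr
W₂ = 1/(μ₂−λ) = 1/(34.37−12.27) = 0.04525 hr
W_total = W₁ + W₂ = 0.03342 + 0.04525 = 0.07867 hr

Final: 0.07867 hr


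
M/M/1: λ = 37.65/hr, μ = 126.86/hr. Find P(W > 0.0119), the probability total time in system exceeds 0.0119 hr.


W ~ Exponential(μ−λ) for M/M/1.
μ − λ = 126.86 − 37.65 = 89.2100
P(W > t) = e^{−(μ−λ)t} = e^{−1.0616} = 0.345902

Final: 0.345902


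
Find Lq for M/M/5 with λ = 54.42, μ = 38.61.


a = λ/μ = 1.4095; ρ = a/5 = 0.2819
P₀ = 0.243993
Lq = P₀·a^c·ρ / (c!·(1−ρ)²) = 0.243993·5.56280·0.2819/(120·0.51567)
= 0.006183

Final: 0.006183


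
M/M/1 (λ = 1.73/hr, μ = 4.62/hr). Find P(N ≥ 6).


ρ = 1.73/4.62 = 0.3745
P(N ≥ n) = ρ^n = 0.3745^6 = 0.002757

Final: 0.002757


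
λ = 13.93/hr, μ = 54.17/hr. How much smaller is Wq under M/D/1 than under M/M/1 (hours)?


ρ = 13.93/54.17 = 0.2572
Wq(M/M/1) = ρ/(μ−λ) = 0.2572/40.24 = 0.006390 hr
Wq(M/D/1) = ρ/(2(μ−λ)) = 0.003195 hr
Savings = 0.006390 − 0.003195 = 0.003195 hr

Final: 0.003195 hr


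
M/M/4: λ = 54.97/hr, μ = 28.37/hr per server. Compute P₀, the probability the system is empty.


a = λ/μ = 54.97/28.37 = 1.9376; ρ = a/c = 0.4844
Σ_{k=0}^{3} a^k/k! (terms k=0..3) = 1.00000 + 1.93761 + 1.87717 + 1.21241 = 6.02718
Tail: a^4/(4!(1−ρ)) = 14.09502/(24·0.5156) = 1.13905
P₀ = 1/(6.02718 + 1.13905) = 1/7.16623 = 0.139543

Final: 0.139543


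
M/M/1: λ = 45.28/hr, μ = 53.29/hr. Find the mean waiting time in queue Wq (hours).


ρ = 45.28/53.29 = 0.8497
Wq = ρ/(μ−λ) = 0.8497/(53.29 − 45.28) = 0.8497/8.01 = 0.1061 hr

Final: 0.1061 hr


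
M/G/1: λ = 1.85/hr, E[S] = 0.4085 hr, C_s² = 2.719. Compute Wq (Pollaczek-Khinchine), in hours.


ρ = λ·E[S] = 1.85·0.4085 = 0.7557
E[S²] = E[S]²(1+C_s²) = 0.4085²·(1+2.719) = 0.620598
Wq = λ·E[S²]/(2(1−ρ)) = 1.85·0.620598/(2·0.2443) = 2.35003 hr

Final: 2.35003 hr


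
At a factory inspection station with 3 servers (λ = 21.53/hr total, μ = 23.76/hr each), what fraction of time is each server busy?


ρ = λ/(cμ) = 21.53/(3·23.76) = 21.53/71.28 = 0.3020

Final: 0.3020


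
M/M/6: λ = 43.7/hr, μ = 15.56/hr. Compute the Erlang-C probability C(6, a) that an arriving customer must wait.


a = λ/μ = 2.8085; ρ = a/6 = 0.4681
P₀ = 0.059616 (from M/M/c formula)
C(c,a) = [a^c/(c!(1−ρ))]·P₀ = [490.71696/(720·0.5319)]·0.059616
= 1.28131·0.059616 = 0.076387

Final: 0.076387


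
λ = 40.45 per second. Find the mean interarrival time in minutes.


Mean interarrival time = 1/λ = 1/40.45 second = 0.02472 second
In minutes: 0.02472 × 0.0166667 = 0.0004120 min

Final: 0.0004120 min


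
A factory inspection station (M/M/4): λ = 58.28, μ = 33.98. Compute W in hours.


a = 1.7151; ρ = 0.4288; P₀ = 0.176739
Lq = P₀·a^c·ρ/(c!(1−ρ)²) = 0.08374
Wq = Lq/λ = 0.08374/58.28 = 0.001437 hr
W = Wq + 1/μ = 0.001437 + 0.02943 = 0.03087 hr

Final: 0.03087 hr


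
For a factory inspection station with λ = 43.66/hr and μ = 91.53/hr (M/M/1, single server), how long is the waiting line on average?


ρ = 43.66/91.53 = 0.4770
Lq = ρ²/(1−ρ) = 0.2275/0.5230 = 0.4351

Final: 0.4351


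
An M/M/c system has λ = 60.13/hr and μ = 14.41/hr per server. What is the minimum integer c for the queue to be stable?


Stability requires cμ > λ ⇔ c > λ/μ.
λ/μ = 60.13/14.41 = 4.1728
Minimum integer c = ⌊4.1728⌋ + 1 = 5
Check: 5·14.41 = 72.05 > 60.13, while 4·14.41 = 57.64 ≤ 60.13

Final: 5 servers


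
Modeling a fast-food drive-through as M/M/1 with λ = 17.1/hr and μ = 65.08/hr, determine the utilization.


ρ = λ/μ = 17.1/65.08 = 0.2628

Final: 0.2628


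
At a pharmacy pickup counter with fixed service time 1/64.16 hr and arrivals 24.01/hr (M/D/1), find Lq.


ρ = 24.01/64.16 = 0.3742
M/D/1: Lq = ρ²/(2(1−ρ)) = 0.1400/(2·0.6258) = 0.11189

Final: 0.11189


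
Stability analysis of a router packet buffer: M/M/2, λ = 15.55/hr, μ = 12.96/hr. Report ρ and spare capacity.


Total capacity cμ = 2·12.96 = 25.92/hr
ρ = λ/(cμ) = 15.55/25.92 = 0.5999
Stable ⇔ ρ < 1: YES
Spare capacity = cμ − λ = 25.92 − 15.55 = 10.37/hr

Final: ρ = 0.5999; stable; margin = 10.37/hr


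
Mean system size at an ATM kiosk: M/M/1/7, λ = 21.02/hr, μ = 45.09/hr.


ρ = 21.02/45.09 = 0.4662
L = ρ[1 − (K+1)ρ^K + Kρ^(K+1)] / [(1−ρ)(1−ρ^(K+1))]
Numerator: 0.4662·(1 − 8·0.004785 + 7·0.002231) = 0.455613
Denominator: (0.5338)·(0.997769) = 0.532631
L = 0.455613/0.532631 = 0.8554

Final: 0.8554


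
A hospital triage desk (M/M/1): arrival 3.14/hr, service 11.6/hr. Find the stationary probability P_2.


ρ = 3.14/11.6 = 0.2707
P_n = (1−ρ)·ρ^n = (1 − 0.2707)·0.2707^2 = 0.7293·0.073273 = 0.053439

Final: 0.053439


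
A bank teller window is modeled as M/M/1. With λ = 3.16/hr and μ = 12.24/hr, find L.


ρ = λ/μ = 3.16/12.24 = 0.2582
L = ρ/(1−ρ) = 0.2582/(1 − 0.2582) = 0.2582/0.7418 = 0.3480

Final: 0.3480


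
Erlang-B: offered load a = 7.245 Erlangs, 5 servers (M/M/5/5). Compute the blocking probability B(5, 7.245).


B(c,a) = (a^c/c!) / Σ_{k=0}^{c} a^k/k!
a^5/5! = 166.345364
Σ terms (k=0..5): 1.00000 + 7.24500 + 26.24501 + 63.38171 + 114.80011 + 166.34536 = 379.017196
B = 166.345364/379.017196 = 0.438886

Final: 0.438886


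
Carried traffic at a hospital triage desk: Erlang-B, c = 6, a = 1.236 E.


B(6,1.236) = 0.001439 (Erlang-B)
Carried load = a(1 − B) = 1.236·(1 − 0.001439) = 1.236·0.998561 = 1.2342 E

Final: 1.2342 Erlangs


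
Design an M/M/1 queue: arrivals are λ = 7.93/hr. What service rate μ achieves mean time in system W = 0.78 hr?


W = 1/(μ−λ) ⇒ μ − λ = 1/W = 1/0.78 = 1.2821
μ = λ + 1/W = 7.93 + 1.2821 = 9.2121 per hr

Final: 9.2121 /hr


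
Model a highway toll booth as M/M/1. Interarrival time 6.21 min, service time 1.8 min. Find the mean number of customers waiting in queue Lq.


λ = 60/6.21 = 9.6618 /hr
μ = 60/1.8 = 33.3333 /hr
ρ = λ/μ = 9.6618/33.3333 = 0.2899
Lq = ρ²/(1−ρ) = 0.08402/0.7101 = 0.1183

Final: 0.1183


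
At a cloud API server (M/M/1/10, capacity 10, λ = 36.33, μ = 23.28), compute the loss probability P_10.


ρ = λ/μ = 36.33/23.28 = 1.5606
P_K = (1−ρ)ρ^K/(1−ρ^(K+1)) = (-0.5606·85.669103)/(1 − 133.692376)
= -48.023273/-132.692376 = 0.361914

Final: 0.361914


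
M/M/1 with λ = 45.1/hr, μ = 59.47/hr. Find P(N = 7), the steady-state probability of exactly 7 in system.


ρ = 45.1/59.47 = 0.7584
P_n = (1−ρ)·ρ^n = (1 − 0.7584)·0.7584^7 = 0.2416·0.144261 = 0.034859

Final: 0.034859


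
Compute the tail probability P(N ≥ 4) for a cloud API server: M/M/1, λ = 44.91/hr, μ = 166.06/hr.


ρ = 44.91/166.06 = 0.2704
P(N ≥ n) = ρ^n = 0.2704^4 = 0.005349

Final: 0.005349


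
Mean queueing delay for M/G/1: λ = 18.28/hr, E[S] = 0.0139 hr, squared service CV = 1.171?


ρ = λ·E[S] = 18.28·0.0139 = 0.2541
E[S²] = E[S]²(1+C_s²) = 0.0139²·(1+1.171) = 0.0004195
Wq = λ·E[S²]/(2(1−ρ)) = 18.28·0.0004195/(2·0.7459) = 0.005140 hr

Final: 0.005140 hr


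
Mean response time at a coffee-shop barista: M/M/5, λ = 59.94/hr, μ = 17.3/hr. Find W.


a = 3.4647; ρ = 0.6929; P₀ = 0.027061
Lq = P₀·a^c·ρ/(c!(1−ρ)²) = 0.82754
Wq = Lq/λ = 0.82754/59.94 = 0.01381 hr
W = Wq + 1/μ = 0.01381 + 0.05780 = 0.07161 hr

Final: 0.07161 hr


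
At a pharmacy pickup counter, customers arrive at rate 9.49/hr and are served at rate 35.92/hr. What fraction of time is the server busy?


ρ = λ/μ = 9.49/35.92 = 0.2642

Final: 0.2642


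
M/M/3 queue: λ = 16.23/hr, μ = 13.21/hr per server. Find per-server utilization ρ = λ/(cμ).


ρ = λ/(cμ) = 16.23/(3·13.21) = 16.23/39.63 = 0.4095

Final: 0.4095


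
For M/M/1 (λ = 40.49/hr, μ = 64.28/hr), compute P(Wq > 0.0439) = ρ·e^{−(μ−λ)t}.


ρ = 40.49/64.28 = 0.6299
P(Wq > t) = ρ·e^{−(μ−λ)t} = 0.6299·e^{−1.0444}
= 0.6299·0.351910 = 0.221668

Final: 0.221668


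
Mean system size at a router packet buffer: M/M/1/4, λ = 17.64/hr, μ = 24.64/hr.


ρ = 17.64/24.64 = 0.7159
L = ρ[1 − (K+1)ρ^K + Kρ^(K+1)] / [(1−ρ)(1−ρ^(K+1))]
Numerator: 0.7159·(1 − 5·0.262683 + 4·0.188057) = 0.314151
Denominator: (0.2841)·(0.811943) = 0.230666
L = 0.314151/0.230666 = 1.3619

Final: 1.3619


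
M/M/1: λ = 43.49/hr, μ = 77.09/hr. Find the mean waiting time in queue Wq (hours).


ρ = 43.49/77.09 = 0.5641
Wq = ρ/(μ−λ) = 0.5641/(77.09 − 43.49) = 0.5641/33.60 = 0.01679 hr

Final: 0.01679 hr


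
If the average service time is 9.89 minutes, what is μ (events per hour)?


μ = 1/(service time) in consistent units.
1 hour = 60 min, so μ = 60/9.89 = 6.0667 per hour

Final: 6.0667 /hr


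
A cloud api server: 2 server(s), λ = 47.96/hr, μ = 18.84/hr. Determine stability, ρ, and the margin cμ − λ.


Total capacity cμ = 2·18.84 = 37.68/hr
ρ = λ/(cμ) = 47.96/37.68 = 1.2728
Stable ⇔ ρ < 1: NO
Spare capacity = cμ − λ = 37.68 − 47.96 = -10.28/hr

Final: ρ = 1.2728; unstable; margin = -10.28/hr


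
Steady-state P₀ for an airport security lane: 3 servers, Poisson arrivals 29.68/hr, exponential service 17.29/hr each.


a = λ/μ = 29.68/17.29 = 1.7166; ρ = a/c = 0.5722
Σ_{k=0}^{2} a^k/k! (terms k=0..2) = 1.00000 + 1.71660 + 1.47336 = 4.18996
Tail: a^3/(3!(1−ρ)) = 5.05832/(6·0.4278) = 1.97067
P₀ = 1/(4.18996 + 1.97067) = 1/6.16063 = 0.162321

Final: 0.162321


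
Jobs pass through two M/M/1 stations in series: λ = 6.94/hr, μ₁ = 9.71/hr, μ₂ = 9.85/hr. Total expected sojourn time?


Each node sees arrival rate λ = 6.94/hr (tandem ⇒ throughput preserved).
W₁ = 1/(μ₁−λ) = 1/(9.71−6.94) = 0.36101 hr
W₂ = 1/(μ₂−λ) = 1/(9.85−6.94) = 0.34364 hr
W_total = W₁ + W₂ = 0.36101 + 0.34364 = 0.70465 hr

Final: 0.70465 hr


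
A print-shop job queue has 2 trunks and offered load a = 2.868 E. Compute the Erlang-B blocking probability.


B(c,a) = (a^c/c!) / Σ_{k=0}^{c} a^k/k!
a^2/2! = 4.112712
Σ terms (k=0..2): 1.00000 + 2.86800 + 4.11271 = 7.980712
B = 4.112712/7.980712 = 0.515331

Final: 0.515331


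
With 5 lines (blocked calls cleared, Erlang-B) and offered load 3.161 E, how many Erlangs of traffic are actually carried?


B(5,3.161) = 0.123989 (Erlang-B)
Carried load = a(1 − B) = 3.161·(1 − 0.123989) = 3.161·0.876011 = 2.7691 E

Final: 2.7691 Erlangs


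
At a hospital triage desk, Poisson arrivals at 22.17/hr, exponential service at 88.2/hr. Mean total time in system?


W = 1/(μ−λ) = 1/(88.2 − 22.17) = 1/66.03 = 0.01514 hr

Final: 0.01514 hr


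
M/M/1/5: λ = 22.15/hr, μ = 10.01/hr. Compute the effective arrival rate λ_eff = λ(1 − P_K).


ρ = 2.2128; P_K = (1−ρ)ρ^5/(1−ρ^6) = 0.552790
λ_eff = λ(1 − P_K) = 22.15·(1 − 0.552790) = 22.15·0.447210 = 9.9057 /hr

Final: 9.9057 /hr


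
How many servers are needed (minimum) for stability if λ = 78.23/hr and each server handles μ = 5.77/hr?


Stability requires cμ > λ ⇔ c > λ/μ.
λ/μ = 78.23/5.77 = 13.5581
Minimum integer c = ⌊13.5581⌋ + 1 = 14
Check: 14·5.77 = 80.78 > 78.23, while 13·5.77 = 75.01 ≤ 78.23

Final: 14 servers


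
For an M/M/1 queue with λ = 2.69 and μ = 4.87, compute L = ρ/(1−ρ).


ρ = λ/μ = 2.69/4.87 = 0.5524
L = ρ/(1−ρ) = 0.5524/(1 − 0.5524) = 0.5524/0.4476 = 1.2339

Final: 1.2339


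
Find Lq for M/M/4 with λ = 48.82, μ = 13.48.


a = λ/μ = 3.6217; ρ = a/4 = 0.9054
P₀ = 0.010539
Lq = P₀·a^c·ρ / (c!·(1−ρ)²) = 0.010539·172.04083·0.9054/(24·0.008946)
= 7.64592

Final: 7.64592


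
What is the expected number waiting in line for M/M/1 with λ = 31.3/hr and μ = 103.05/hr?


ρ = 31.3/103.05 = 0.3037
Lq = ρ²/(1−ρ) = 0.09226/0.6963 = 0.1325

Final: 0.1325


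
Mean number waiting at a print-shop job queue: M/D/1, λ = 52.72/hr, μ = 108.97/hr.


ρ = 52.72/108.97 = 0.4838
M/D/1: Lq = ρ²/(2(1−ρ)) = 0.2341/(2·0.5162) = 0.22672

Final: 0.22672


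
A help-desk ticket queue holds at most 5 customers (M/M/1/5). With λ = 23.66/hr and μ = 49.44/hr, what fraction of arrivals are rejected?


ρ = λ/μ = 23.66/49.44 = 0.4786
P_K = (1−ρ)ρ^K/(1−ρ^(K+1)) = (0.5214·0.025100)/(1 − 0.012012)
= 0.013088/0.987988 = 0.013248

Final: 0.013248


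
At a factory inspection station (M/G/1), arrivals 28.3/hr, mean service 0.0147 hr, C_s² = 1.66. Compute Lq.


ρ = λ·E[S] = 28.3·0.0147 = 0.4160
Lq = ρ²(1+C_s²)/(2(1−ρ)) = 0.1731·(1+1.66)/(2·0.5840)
= 0.1731·2.6600/1.1680 = 0.39414

Final: 0.39414


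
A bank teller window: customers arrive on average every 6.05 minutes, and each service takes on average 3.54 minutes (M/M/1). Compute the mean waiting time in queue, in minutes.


λ = 60/6.05 = 9.9174 /hr
μ = 60/3.54 = 16.9492 /hr
ρ = λ/μ = 9.9174/16.9492 = 0.5851
Wq = ρ/(μ−λ) = 0.5851/(16.9492−9.9174) = 0.08321 hr
In minutes: 0.08321·60 = 4.993 min

Final: 4.993 min


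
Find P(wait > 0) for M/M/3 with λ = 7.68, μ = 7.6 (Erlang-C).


a = λ/μ = 1.0105; ρ = a/3 = 0.3368
P₀ = 0.359654 (from M/M/c formula)
C(c,a) = [a^c/(c!(1−ρ))]·P₀ = [1.03191/(6·0.6632)]·0.359654
= 0.25934·0.359654 = 0.093274

Final: 0.093274


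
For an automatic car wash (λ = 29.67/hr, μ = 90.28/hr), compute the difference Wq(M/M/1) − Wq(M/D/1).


ρ = 29.67/90.28 = 0.3286
Wq(M/M/1) = ρ/(μ−λ) = 0.3286/60.61 = 0.005422 hr
Wq(M/D/1) = ρ/(2(μ−λ)) = 0.002711 hr
Savings = 0.005422 − 0.002711 = 0.002711 hr

Final: 0.002711 hr


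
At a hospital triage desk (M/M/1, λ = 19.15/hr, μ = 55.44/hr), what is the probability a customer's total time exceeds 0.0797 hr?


W ~ Exponential(μ−λ) for M/M/1.
μ − λ = 55.44 − 19.15 = 36.2900
P(W > t) = e^{−(μ−λ)t} = e^{−2.8923} = 0.055448

Final: 0.055448


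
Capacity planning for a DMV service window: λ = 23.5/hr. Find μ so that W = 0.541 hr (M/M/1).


W = 1/(μ−λ) ⇒ μ − λ = 1/W = 1/0.541 = 1.8484
μ = λ + 1/W = 23.5 + 1.8484 = 25.3484 per hr

Final: 25.3484 /hr


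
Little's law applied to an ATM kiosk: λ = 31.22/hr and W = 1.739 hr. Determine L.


L = λW = 31.22·1.739 = 54.2916

Final: 54.2916


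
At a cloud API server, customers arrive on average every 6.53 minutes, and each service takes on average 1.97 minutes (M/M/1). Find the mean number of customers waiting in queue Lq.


λ = 60/6.53 = 9.1884 /hr
μ = 60/1.97 = 30.4569 /hr
ρ = λ/μ = 9.1884/30.4569 = 0.3017
Lq = ρ²/(1−ρ) = 0.09101/0.6983 = 0.1303

Final: 0.1303


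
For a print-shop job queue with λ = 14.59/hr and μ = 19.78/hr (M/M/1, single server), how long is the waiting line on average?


ρ = 14.59/19.78 = 0.7376
Lq = ρ²/(1−ρ) = 0.5441/0.2624 = 2.0736

Final: 2.0736


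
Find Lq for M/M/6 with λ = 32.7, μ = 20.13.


a = λ/μ = 1.6244; ρ = a/6 = 0.2707
P₀ = 0.196941
Lq = P₀·a^c·ρ / (c!·(1−ρ)²) = 0.196941·18.37485·0.2707/(720·0.53182)
= 0.002559

Final: 0.002559


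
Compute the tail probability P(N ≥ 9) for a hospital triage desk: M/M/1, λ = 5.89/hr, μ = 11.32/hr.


ρ = 5.89/11.32 = 0.5203
P(N ≥ n) = ρ^n = 0.5203^9 = 0.002795

Final: 0.002795


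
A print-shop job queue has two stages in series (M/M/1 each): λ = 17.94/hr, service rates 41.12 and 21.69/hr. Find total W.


Each node sees arrival rate λ = 17.94/hr (tandem ⇒ throughput preserved).
W₁ = 1/(μ₁−λ) = 1/(41.12−17.94) = 0.04314 hr
W₂ = 1/(μ₂−λ) = 1/(21.69−17.94) = 0.26667 hr
W_total = W₁ + W₂ = 0.04314 + 0.26667 = 0.30981 hr

Final: 0.30981 hr


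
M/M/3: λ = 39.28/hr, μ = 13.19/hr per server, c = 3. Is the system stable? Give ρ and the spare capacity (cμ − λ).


Total capacity cμ = 3·13.19 = 39.57/hr
ρ = λ/(cμ) = 39.28/39.57 = 0.9927
Stable ⇔ ρ < 1: YES
Spare capacity = cμ − λ = 39.57 − 39.28 = 0.29/hr

Final: ρ = 0.9927; stable; margin = 0.29/hr


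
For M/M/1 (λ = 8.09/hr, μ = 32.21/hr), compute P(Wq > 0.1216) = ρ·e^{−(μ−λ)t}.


ρ = 8.09/32.21 = 0.2512
P(Wq > t) = ρ·e^{−(μ−λ)t} = 0.2512·e^{−2.9330}
= 0.2512·0.053238 = 0.013371

Final: 0.013371


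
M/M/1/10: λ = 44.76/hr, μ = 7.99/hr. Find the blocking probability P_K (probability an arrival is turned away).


ρ = λ/μ = 44.76/7.99 = 5.6020
P_K = (1−ρ)ρ^K/(1−ρ^(K+1)) = (-4.6020·30439182.566012)/(1 − 170520376.927999)
= -140081194.361987/-170520375.927999 = 0.821492

Final: 0.821492


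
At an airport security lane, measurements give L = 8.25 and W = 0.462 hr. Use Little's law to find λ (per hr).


λ = L/W = 8.25/0.462 = 17.8571 /hr

Final: 17.8571 /hr


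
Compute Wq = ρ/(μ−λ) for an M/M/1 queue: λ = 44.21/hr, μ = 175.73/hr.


ρ = 44.21/175.73 = 0.2516
Wq = ρ/(μ−λ) = 0.2516/(175.73 − 44.21) = 0.2516/131.52 = 0.001913 hr

Final: 0.001913 hr


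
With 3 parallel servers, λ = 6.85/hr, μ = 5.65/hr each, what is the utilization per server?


ρ = λ/(cμ) = 6.85/(3·5.65) = 6.85/16.95 = 0.4041

Final: 0.4041


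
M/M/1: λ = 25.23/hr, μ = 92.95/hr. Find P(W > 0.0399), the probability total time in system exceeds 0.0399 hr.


W ~ Exponential(μ−λ) for M/M/1.
μ − λ = 92.95 − 25.23 = 67.7200
P(W > t) = e^{−(μ−λ)t} = e^{−2.7020} = 0.067069

Final: 0.067069


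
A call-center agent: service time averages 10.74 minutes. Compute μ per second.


μ = 1/(service time) in consistent units.
1 second = 0.0166667 min, so μ = 0.0166667/10.74 = 0.001552 per second

Final: 0.001552 /sec


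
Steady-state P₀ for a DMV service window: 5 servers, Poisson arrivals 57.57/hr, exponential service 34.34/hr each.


a = λ/μ = 57.57/34.34 = 1.6765; ρ = a/c = 0.3353
Σ_{k=0}^{4} a^k/k! (terms k=0..4) = 1.00000 + 1.67647 + 1.40528 + 0.78530 + 0.32913 = 5.19618
Tail: a^5/(5!(1−ρ)) = 13.24280/(120·0.6647) = 0.16602
P₀ = 1/(5.19618 + 0.16602) = 1/5.36221 = 0.186490

Final: 0.186490


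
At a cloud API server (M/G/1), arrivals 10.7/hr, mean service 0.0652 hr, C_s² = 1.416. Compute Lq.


ρ = λ·E[S] = 10.7·0.0652 = 0.6976
Lq = ρ²(1+C_s²)/(2(1−ρ)) = 0.4867·(1+1.416)/(2·0.3024)
= 0.4867·2.4160/0.6047 = 1.94449

Final: 1.94449


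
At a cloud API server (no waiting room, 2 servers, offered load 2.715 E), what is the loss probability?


B(c,a) = (a^c/c!) / Σ_{k=0}^{c} a^k/k!
a^2/2! = 3.685612
Σ terms (k=0..2): 1.00000 + 2.71500 + 3.68561 = 7.400612
B = 3.685612/7.400612 = 0.498015

Final: 0.498015


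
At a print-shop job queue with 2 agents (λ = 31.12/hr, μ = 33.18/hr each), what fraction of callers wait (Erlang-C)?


a = λ/μ = 0.9379; ρ = a/2 = 0.4690
P₀ = 0.361510 (from M/M/c formula)
C(c,a) = [a^c/(c!(1−ρ))]·P₀ = [0.87968/(2·0.5310)]·0.361510
= 0.82826·0.361510 = 0.299424

Final: 0.299424


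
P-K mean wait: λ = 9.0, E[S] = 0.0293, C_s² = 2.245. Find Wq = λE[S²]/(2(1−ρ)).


ρ = λ·E[S] = 9.0·0.0293 = 0.2637
E[S²] = E[S]²(1+C_s²) = 0.0293²·(1+2.245) = 0.002786
Wq = λ·E[S²]/(2(1−ρ)) = 9.0·0.002786/(2·0.7363) = 0.01703 hr

Final: 0.01703 hr


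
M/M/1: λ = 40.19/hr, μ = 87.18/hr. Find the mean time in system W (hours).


W = 1/(μ−λ) = 1/(87.18 − 40.19) = 1/46.99 = 0.02128 hr

Final: 0.02128 hr


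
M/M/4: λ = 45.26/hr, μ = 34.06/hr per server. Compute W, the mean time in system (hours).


a = 1.3288; ρ = 0.3322; P₀ = 0.263342
Lq = P₀·a^c·ρ/(c!(1−ρ)²) = 0.02549
Wq = Lq/λ = 0.02549/45.26 = 0.0005631 hr
W = Wq + 1/μ = 0.0005631 + 0.02936 = 0.02992 hr

Final: 0.02992 hr


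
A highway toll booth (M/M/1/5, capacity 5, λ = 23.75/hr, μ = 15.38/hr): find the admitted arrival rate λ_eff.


ρ = 1.5442; P_K = (1−ρ)ρ^5/(1−ρ^6) = 0.380481
λ_eff = λ(1 − P_K) = 23.75·(1 − 0.380481) = 23.75·0.619519 = 14.7136 /hr

Final: 14.7136 /hr


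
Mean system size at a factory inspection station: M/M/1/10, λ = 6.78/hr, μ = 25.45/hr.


ρ = 6.78/25.45 = 0.2664
L = ρ[1 − (K+1)ρ^K + Kρ^(K+1)] / [(1−ρ)(1−ρ^(K+1))]
Numerator: 0.2664·(1 − 11·0.000001801 + 10·0.0000004797) = 0.266401
Denominator: (0.7336)·(1.000000) = 0.733595
L = 0.266401/0.733595 = 0.3631

Final: 0.3631


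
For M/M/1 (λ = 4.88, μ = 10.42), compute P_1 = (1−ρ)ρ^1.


ρ = 4.88/10.42 = 0.4683
P_n = (1−ρ)·ρ^n = (1 − 0.4683)·0.4683^1 = 0.5317·0.468330 = 0.248997

Final: 0.248997


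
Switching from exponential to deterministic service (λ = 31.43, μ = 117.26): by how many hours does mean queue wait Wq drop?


ρ = 31.43/117.26 = 0.2680
Wq(M/M/1) = ρ/(μ−λ) = 0.2680/85.83 = 0.003123 hr
Wq(M/D/1) = ρ/(2(μ−λ)) = 0.001561 hr
Savings = 0.003123 − 0.001561 = 0.001561 hr

Final: 0.001561 hr


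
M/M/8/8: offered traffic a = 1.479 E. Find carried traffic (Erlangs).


B(8,1.479) = 0.0001294 (Erlang-B)
Carried load = a(1 − B) = 1.479·(1 − 0.0001294) = 1.479·0.999871 = 1.4788 E

Final: 1.4788 Erlangs


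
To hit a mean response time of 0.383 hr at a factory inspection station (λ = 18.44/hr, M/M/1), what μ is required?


W = 1/(μ−λ) ⇒ μ − λ = 1/W = 1/0.383 = 2.6110
μ = λ + 1/W = 18.44 + 2.6110 = 21.0510 per hr

Final: 21.0510 /hr


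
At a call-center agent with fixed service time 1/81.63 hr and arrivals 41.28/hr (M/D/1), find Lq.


ρ = 41.28/81.63 = 0.5057
M/D/1: Lq = ρ²/(2(1−ρ)) = 0.2557/(2·0.4943) = 0.25868

Final: 0.25868


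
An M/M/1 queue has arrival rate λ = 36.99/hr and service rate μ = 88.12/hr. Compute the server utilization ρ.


ρ = λ/μ = 36.99/88.12 = 0.4198

Final: 0.4198


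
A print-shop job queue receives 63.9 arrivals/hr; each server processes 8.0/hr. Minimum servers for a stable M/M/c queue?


Stability requires cμ > λ ⇔ c > λ/μ.
λ/μ = 63.9/8.0 = 7.9875
Minimum integer c = ⌊7.9875⌋ + 1 = 8
Check: 8·8.0 = 64.00 > 63.9, while 7·8.0 = 56.00 ≤ 63.9

Final: 8 servers


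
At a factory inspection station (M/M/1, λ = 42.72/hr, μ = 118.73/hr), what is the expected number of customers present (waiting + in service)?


ρ = λ/μ = 42.72/118.73 = 0.3598
L = ρ/(1−ρ) = 0.3598/(1 − 0.3598) = 0.3598/0.6402 = 0.5620

Final: 0.5620


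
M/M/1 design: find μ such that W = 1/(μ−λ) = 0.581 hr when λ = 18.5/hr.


W = 1/(μ−λ) ⇒ μ − λ = 1/W = 1/0.581 = 1.7212
μ = λ + 1/W = 18.5 + 1.7212 = 20.2212 per hr

Final: 20.2212 /hr


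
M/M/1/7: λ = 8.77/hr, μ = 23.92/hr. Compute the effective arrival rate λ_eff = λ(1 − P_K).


ρ = 0.3666; P_K = (1−ρ)ρ^7/(1−ρ^8) = 0.0005642
λ_eff = λ(1 − P_K) = 8.77·(1 − 0.0005642) = 8.77·0.999436 = 8.7651 /hr

Final: 8.7651 /hr


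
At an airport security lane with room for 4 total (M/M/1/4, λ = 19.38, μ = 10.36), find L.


ρ = 19.38/10.36 = 1.8707
L = ρ[1 − (K+1)ρ^K + Kρ^(K+1)] / [(1−ρ)(1−ρ^(K+1))]
Numerator: 1.8707·(1 − 5·12.245487 + 4·22.907099) = 58.740403
Denominator: (-0.8707)·(-21.907099) = 19.073555
L = 58.740403/19.073555 = 3.0797

Final: 3.0797


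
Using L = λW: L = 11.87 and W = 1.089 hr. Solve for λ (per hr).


λ = L/W = 11.87/1.089 = 10.8999 /hr

Final: 10.8999 /hr


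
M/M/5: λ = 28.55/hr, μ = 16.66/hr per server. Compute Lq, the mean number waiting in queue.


a = λ/μ = 1.7137; ρ = a/5 = 0.3427
P₀ = 0.179612
Lq = P₀·a^c·ρ / (c!·(1−ρ)²) = 0.179612·14.77936·0.3427/(120·0.43199)
= 0.01755

Final: 0.01755


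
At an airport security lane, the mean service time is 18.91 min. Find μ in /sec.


μ = 1/(service time) in consistent units.
1 second = 0.0166667 min, so μ = 0.0166667/18.91 = 0.0008814 per second

Final: 0.0008814 /sec


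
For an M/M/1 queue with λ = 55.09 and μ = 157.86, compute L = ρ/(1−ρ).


ρ = λ/μ = 55.09/157.86 = 0.3490
L = ρ/(1−ρ) = 0.3490/(1 − 0.3490) = 0.3490/0.6510 = 0.5361

Final: 0.5361


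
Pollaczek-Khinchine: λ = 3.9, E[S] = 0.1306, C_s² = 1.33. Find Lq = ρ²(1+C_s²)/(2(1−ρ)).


ρ = λ·E[S] = 3.9·0.1306 = 0.5093
Lq = ρ²(1+C_s²)/(2(1−ρ)) = 0.2594·(1+1.33)/(2·0.4907)
= 0.2594·2.3300/0.9813 = 0.61597

Final: 0.61597


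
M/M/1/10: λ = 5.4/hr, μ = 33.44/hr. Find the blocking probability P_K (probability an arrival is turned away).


ρ = λ/μ = 5.4/33.44 = 0.1615
P_K = (1−ρ)ρ^K/(1−ρ^(K+1)) = (0.8385·0.00000001206)/(1 − 0.000000001947)
= 0.00000001011/1.000000 = 0.00000001011

Final: 0.00000001011


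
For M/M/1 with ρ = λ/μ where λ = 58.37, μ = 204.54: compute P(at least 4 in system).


ρ = 58.37/204.54 = 0.2854
P(N ≥ n) = ρ^n = 0.2854^4 = 0.006632

Final: 0.006632


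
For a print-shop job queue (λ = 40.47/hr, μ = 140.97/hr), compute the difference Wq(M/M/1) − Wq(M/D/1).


ρ = 40.47/140.97 = 0.2871
Wq(M/M/1) = ρ/(μ−λ) = 0.2871/100.50 = 0.002857 hr
Wq(M/D/1) = ρ/(2(μ−λ)) = 0.001428 hr
Savings = 0.002857 − 0.001428 = 0.001428 hr

Final: 0.001428 hr


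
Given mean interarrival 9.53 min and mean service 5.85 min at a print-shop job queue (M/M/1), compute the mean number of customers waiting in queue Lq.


λ = 60/9.53 = 6.2959 /hr
μ = 60/5.85 = 10.2564 /hr
ρ = λ/μ = 6.2959/10.2564 = 0.6139
Lq = ρ²/(1−ρ) = 0.3768/0.3861 = 0.9758

Final: 0.9758


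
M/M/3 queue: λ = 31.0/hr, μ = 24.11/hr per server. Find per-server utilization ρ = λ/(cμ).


ρ = λ/(cμ) = 31.0/(3·24.11) = 31.0/72.33 = 0.4286

Final: 0.4286


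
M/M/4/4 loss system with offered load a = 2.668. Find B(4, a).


B(c,a) = (a^c/c!) / Σ_{k=0}^{c} a^k/k!
a^4/4! = 2.111213
Σ terms (k=0..4): 1.00000 + 2.66800 + 3.55911 + 3.16524 + 2.11121 = 12.503562
B = 2.111213/12.503562 = 0.168849

Final: 0.168849


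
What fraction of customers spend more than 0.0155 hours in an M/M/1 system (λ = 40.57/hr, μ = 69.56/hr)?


W ~ Exponential(μ−λ) for M/M/1.
μ − λ = 69.56 − 40.57 = 28.9900
P(W > t) = e^{−(μ−λ)t} = e^{−0.4493} = 0.638046

Final: 0.638046


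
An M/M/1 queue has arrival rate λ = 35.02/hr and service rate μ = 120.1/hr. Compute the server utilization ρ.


ρ = λ/μ = 35.02/120.1 = 0.2916

Final: 0.2916


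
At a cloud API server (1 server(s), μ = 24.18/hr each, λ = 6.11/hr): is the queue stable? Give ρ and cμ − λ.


Total capacity cμ = 1·24.18 = 24.18/hr
ρ = λ/(cμ) = 6.11/24.18 = 0.2527
Stable ⇔ ρ < 1: YES
Spare capacity = cμ − λ = 24.18 − 6.11 = 18.07/hr

Final: ρ = 0.2527; stable; margin = 18.07/hr


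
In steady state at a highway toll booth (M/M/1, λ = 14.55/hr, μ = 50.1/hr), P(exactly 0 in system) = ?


ρ = 14.55/50.1 = 0.2904
P_n = (1−ρ)·ρ^n = (1 − 0.2904)·0.2904^0 = 0.7096·1.000000 = 0.709581

Final: 0.709581


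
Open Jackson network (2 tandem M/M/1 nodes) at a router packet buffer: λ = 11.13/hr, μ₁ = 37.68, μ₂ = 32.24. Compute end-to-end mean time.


Each node sees arrival rate λ = 11.13/hr (tandem ⇒ throughput preserved).
W₁ = 1/(μ₁−λ) = 1/(37.68−11.13) = 0.03766 hr
W₂ = 1/(μ₂−λ) = 1/(32.24−11.13) = 0.04737 hr
W_total = W₁ + W₂ = 0.03766 + 0.04737 = 0.08504 hr

Final: 0.08504 hr


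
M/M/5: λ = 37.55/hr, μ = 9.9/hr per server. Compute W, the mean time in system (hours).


a = 3.7929; ρ = 0.7586; P₀ = 0.017605
Lq = P₀·a^c·ρ/(c!(1−ρ)²) = 1.49903
Wq = Lq/λ = 1.49903/37.55 = 0.03992 hr
W = Wq + 1/μ = 0.03992 + 0.10101 = 0.14093 hr

Final: 0.14093 hr


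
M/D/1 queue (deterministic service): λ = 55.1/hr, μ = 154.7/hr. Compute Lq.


ρ = 55.1/154.7 = 0.3562
M/D/1: Lq = ρ²/(2(1−ρ)) = 0.1269/(2·0.6438) = 0.09852

Final: 0.09852


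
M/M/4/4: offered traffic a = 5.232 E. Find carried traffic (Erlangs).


B(4,5.232) = 0.416232 (Erlang-B)
Carried load = a(1 − B) = 5.232·(1 − 0.416232) = 5.232·0.583768 = 3.0543 E

Final: 3.0543 Erlangs


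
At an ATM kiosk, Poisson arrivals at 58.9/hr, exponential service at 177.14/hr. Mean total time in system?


W = 1/(μ−λ) = 1/(177.14 − 58.9) = 1/118.24 = 0.008457 hr

Final: 0.008457 hr


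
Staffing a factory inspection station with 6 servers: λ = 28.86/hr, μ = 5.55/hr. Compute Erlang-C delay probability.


a = λ/μ = 5.2000; ρ = a/6 = 0.8667
P₀ = 0.003213 (from M/M/c formula)
C(c,a) = [a^c/(c!(1−ρ))]·P₀ = [19770.60966/(720·0.1333)]·0.003213
= 205.94385·0.003213 = 0.661673

Final: 0.661673


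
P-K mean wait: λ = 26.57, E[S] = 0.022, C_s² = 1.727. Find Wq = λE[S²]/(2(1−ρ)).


ρ = λ·E[S] = 26.57·0.022 = 0.5845
E[S²] = E[S]²(1+C_s²) = 0.022²·(1+1.727) = 0.001320
Wq = λ·E[S²]/(2(1−ρ)) = 26.57·0.001320/(2·0.4155) = 0.04220 hr

Final: 0.04220 hr


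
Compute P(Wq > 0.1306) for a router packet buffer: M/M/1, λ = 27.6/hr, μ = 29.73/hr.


ρ = 27.6/29.73 = 0.9284
P(Wq > t) = ρ·e^{−(μ−λ)t} = 0.9284·e^{−0.2782}
= 0.9284·0.757162 = 0.702915

Final: 0.702915


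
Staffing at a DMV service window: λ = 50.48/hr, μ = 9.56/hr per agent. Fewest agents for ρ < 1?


Stability requires cμ > λ ⇔ c > λ/μ.
λ/μ = 50.48/9.56 = 5.2803
Minimum integer c = ⌊5.2803⌋ + 1 = 6
Check: 6·9.56 = 57.36 > 50.48, while 5·9.56 = 47.80 ≤ 50.48

Final: 6 servers


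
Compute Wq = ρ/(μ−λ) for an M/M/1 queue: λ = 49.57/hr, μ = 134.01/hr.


ρ = 49.57/134.01 = 0.3699
Wq = ρ/(μ−λ) = 0.3699/(134.01 − 49.57) = 0.3699/84.44 = 0.004381 hr

Final: 0.004381 hr


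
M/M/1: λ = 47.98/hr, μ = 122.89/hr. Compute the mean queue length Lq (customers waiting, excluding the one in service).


ρ = 47.98/122.89 = 0.3904
Lq = ρ²/(1−ρ) = 0.1524/0.6096 = 0.2501

Final: 0.2501


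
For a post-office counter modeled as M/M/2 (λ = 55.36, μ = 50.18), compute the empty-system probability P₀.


a = λ/μ = 55.36/50.18 = 1.1032; ρ = a/c = 0.5516
Σ_{k=0}^{1} a^k/k! (terms k=0..1) = 1.00000 + 1.10323 = 2.10323
Tail: a^2/(2!(1−ρ)) = 1.21711/(2·0.4484) = 1.35722
P₀ = 1/(2.10323 + 1.35722) = 1/3.46044 = 0.288980

Final: 0.288980


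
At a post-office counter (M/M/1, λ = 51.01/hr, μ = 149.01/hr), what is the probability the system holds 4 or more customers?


ρ = 51.01/149.01 = 0.3423
P(N ≥ n) = ρ^n = 0.3423^4 = 0.013733

Final: 0.013733


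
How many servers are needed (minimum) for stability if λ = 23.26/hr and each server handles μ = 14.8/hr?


Stability requires cμ > λ ⇔ c > λ/μ.
λ/μ = 23.26/14.8 = 1.5716
Minimum integer c = ⌊1.5716⌋ + 1 = 2
Check: 2·14.8 = 29.60 > 23.26, while 1·14.8 = 14.80 ≤ 23.26

Final: 2 servers


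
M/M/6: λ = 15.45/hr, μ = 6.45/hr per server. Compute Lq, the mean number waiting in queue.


a = λ/μ = 2.3953; ρ = a/6 = 0.3992
P₀ = 0.090741
Lq = P₀·a^c·ρ / (c!·(1−ρ)²) = 0.090741·188.89159·0.3992/(720·0.36093)
= 0.02633

Final: 0.02633


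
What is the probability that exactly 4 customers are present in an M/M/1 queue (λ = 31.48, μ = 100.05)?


ρ = 31.48/100.05 = 0.3146
P_n = (1−ρ)·ρ^n = (1 − 0.3146)·0.3146^4 = 0.6854·0.009801 = 0.006717

Final: 0.006717


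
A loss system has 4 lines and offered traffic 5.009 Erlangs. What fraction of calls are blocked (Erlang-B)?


B(c,a) = (a^c/c!) / Σ_{k=0}^{c} a^k/k!
a^4/4! = 26.229674
Σ terms (k=0..4): 1.00000 + 5.00900 + 12.54504 + 20.94604 + 26.22967 = 65.729750
B = 26.229674/65.729750 = 0.399053

Final: 0.399053


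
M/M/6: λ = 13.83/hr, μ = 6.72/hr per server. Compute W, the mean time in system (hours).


a = 2.0580; ρ = 0.3430; P₀ = 0.127480
Lq = P₀·a^c·ρ/(c!(1−ρ)²) = 0.01069
Wq = Lq/λ = 0.01069/13.83 = 0.0007730 hr
W = Wq + 1/μ = 0.0007730 + 0.14881 = 0.14958 hr

Final: 0.14958 hr


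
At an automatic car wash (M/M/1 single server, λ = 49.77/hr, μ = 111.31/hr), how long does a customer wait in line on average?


ρ = 49.77/111.31 = 0.4471
Wq = ρ/(μ−λ) = 0.4471/(111.31 − 49.77) = 0.4471/61.54 = 0.007266 hr

Final: 0.007266 hr


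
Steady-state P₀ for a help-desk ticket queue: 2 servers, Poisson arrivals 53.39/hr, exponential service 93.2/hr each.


a = λ/μ = 53.39/93.2 = 0.5729; ρ = a/c = 0.2864
Σ_{k=0}^{1} a^k/k! (terms k=0..1) = 1.00000 + 0.57285 = 1.57285
Tail: a^2/(2!(1−ρ)) = 0.32816/(2·0.7136) = 0.22994
P₀ = 1/(1.57285 + 0.22994) = 1/1.80280 = 0.554694

Final: 0.554694


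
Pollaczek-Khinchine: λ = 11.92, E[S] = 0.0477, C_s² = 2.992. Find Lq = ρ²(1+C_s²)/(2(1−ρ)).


ρ = λ·E[S] = 11.92·0.0477 = 0.5686
Lq = ρ²(1+C_s²)/(2(1−ρ)) = 0.3233·(1+2.992)/(2·0.4314)
= 0.3233·3.9920/0.8628 = 1.49573

Final: 1.49573


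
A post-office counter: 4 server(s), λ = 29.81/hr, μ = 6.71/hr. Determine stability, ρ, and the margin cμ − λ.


Total capacity cμ = 4·6.71 = 26.84/hr
ρ = λ/(cμ) = 29.81/26.84 = 1.1107
Stable ⇔ ρ < 1: NO
Spare capacity = cμ − λ = 26.84 − 29.81 = -2.97/hr

Final: ρ = 1.1107; unstable; margin = -2.97/hr


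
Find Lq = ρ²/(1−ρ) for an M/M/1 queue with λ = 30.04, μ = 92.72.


ρ = 30.04/92.72 = 0.3240
Lq = ρ²/(1−ρ) = 0.1050/0.6760 = 0.1553

Final: 0.1553


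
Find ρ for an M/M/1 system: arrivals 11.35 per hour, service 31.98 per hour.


ρ = λ/μ = 11.35/31.98 = 0.3549

Final: 0.3549


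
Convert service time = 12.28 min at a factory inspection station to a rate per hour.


μ = 1/(service time) in consistent units.
1 hour = 60 min, so μ = 60/12.28 = 4.8860 per hour

Final: 4.8860 /hr


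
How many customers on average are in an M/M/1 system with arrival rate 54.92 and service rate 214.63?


ρ = λ/μ = 54.92/214.63 = 0.2559
L = ρ/(1−ρ) = 0.2559/(1 − 0.2559) = 0.2559/0.7441 = 0.3439

Final: 0.3439


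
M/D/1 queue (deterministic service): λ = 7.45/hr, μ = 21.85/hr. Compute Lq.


ρ = 7.45/21.85 = 0.3410
M/D/1: Lq = ρ²/(2(1−ρ)) = 0.1163/(2·0.6590) = 0.08820

Final: 0.08820


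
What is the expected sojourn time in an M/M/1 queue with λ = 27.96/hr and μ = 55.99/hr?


W = 1/(μ−λ) = 1/(55.99 − 27.96) = 1/28.03 = 0.03568 hr

Final: 0.03568 hr


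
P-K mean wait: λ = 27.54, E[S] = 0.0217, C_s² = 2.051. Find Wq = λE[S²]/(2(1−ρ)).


ρ = λ·E[S] = 27.54·0.0217 = 0.5976
E[S²] = E[S]²(1+C_s²) = 0.0217²·(1+2.051) = 0.001437
Wq = λ·E[S²]/(2(1−ρ)) = 27.54·0.001437/(2·0.4024) = 0.04917 hr

Final: 0.04917 hr


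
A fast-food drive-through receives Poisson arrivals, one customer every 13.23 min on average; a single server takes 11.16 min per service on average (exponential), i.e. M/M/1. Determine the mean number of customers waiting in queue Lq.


λ = 60/13.23 = 4.5351 /hr
μ = 60/11.16 = 5.3763 /hr
ρ = λ/μ = 4.5351/5.3763 = 0.8435
Lq = ρ²/(1−ρ) = 0.7116/0.1565 = 4.5478

Final: 4.5478


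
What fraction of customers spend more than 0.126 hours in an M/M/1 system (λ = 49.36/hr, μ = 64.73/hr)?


W ~ Exponential(μ−λ) for M/M/1.
μ − λ = 64.73 − 49.36 = 15.3700
P(W > t) = e^{−(μ−λ)t} = e^{−1.9366} = 0.144190

Final: 0.144190


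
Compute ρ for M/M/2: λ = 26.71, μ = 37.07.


ρ = λ/(cμ) = 26.71/(2·37.07) = 26.71/74.14 = 0.3603

Final: 0.3603


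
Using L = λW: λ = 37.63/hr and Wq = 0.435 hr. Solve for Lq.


Lq = λWq = 37.63·0.435 = 16.3691

Final: 16.3691


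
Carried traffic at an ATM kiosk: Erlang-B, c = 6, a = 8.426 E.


B(6,8.426) = 0.412268 (Erlang-B)
Carried load = a(1 − B) = 8.426·(1 − 0.412268) = 8.426·0.587732 = 4.9522 E

Final: 4.9522 Erlangs


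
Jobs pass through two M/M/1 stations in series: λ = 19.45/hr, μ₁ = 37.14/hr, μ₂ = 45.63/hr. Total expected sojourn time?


Each node sees arrival rate λ = 19.45/hr (tandem ⇒ throughput preserved).
W₁ = 1/(μ₁−λ) = 1/(37.14−19.45) = 0.05653 hr
W₂ = 1/(μ₂−λ) = 1/(45.63−19.45) = 0.03820 hr
W_total = W₁ + W₂ = 0.05653 + 0.03820 = 0.09473 hr

Final: 0.09473 hr


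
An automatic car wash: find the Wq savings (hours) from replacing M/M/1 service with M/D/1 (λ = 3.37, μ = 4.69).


ρ = 3.37/4.69 = 0.7186
Wq(M/M/1) = ρ/(μ−λ) = 0.7186/1.32 = 0.54436 hr
Wq(M/D/1) = ρ/(2(μ−λ)) = 0.27218 hr
Savings = 0.54436 − 0.27218 = 0.27218 hr

Final: 0.27218 hr


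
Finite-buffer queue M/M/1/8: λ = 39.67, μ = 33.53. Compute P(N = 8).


ρ = λ/μ = 39.67/33.53 = 1.1831
P_K = (1−ρ)ρ^K/(1−ρ^(K+1)) = (-0.1831·3.839098)/(1 − 4.542112)
= -0.703014/-3.542112 = 0.198473

Final: 0.198473


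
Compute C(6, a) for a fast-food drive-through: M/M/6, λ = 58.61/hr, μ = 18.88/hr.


a = λ/μ = 3.1043; ρ = a/6 = 0.5174
P₀ = 0.043943 (from M/M/c formula)
C(c,a) = [a^c/(c!(1−ρ))]·P₀ = [894.99042/(720·0.4826)]·0.043943
= 2.57567·0.043943 = 0.113183

Final: 0.113183


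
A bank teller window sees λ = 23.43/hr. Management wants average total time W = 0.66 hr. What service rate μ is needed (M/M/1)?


W = 1/(μ−λ) ⇒ μ − λ = 1/W = 1/0.66 = 1.5152
μ = λ + 1/W = 23.43 + 1.5152 = 24.9452 per hr

Final: 24.9452 /hr


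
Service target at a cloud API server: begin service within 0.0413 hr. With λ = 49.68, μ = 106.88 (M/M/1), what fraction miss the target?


ρ = 49.68/106.88 = 0.4648
P(Wq > t) = ρ·e^{−(μ−λ)t} = 0.4648·e^{−2.3624}
= 0.4648·0.094198 = 0.043785

Final: 0.043785


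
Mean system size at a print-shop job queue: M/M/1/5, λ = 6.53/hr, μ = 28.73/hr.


ρ = 6.53/28.73 = 0.2273
L = ρ[1 − (K+1)ρ^K + Kρ^(K+1)] / [(1−ρ)(1−ρ^(K+1))]
Numerator: 0.2273·(1 − 6·0.0006066 + 5·0.0001379) = 0.226618
Denominator: (0.7727)·(0.999862) = 0.772605
L = 0.226618/0.772605 = 0.2933

Final: 0.2933


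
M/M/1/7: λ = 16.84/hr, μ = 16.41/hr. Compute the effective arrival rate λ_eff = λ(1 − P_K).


ρ = 1.0262; P_K = (1−ρ)ρ^7/(1−ρ^8) = 0.136604
λ_eff = λ(1 − P_K) = 16.84·(1 − 0.136604) = 16.84·0.863396 = 14.5396 /hr

Final: 14.5396 /hr


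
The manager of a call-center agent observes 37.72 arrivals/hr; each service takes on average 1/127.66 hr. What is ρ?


ρ = λ/μ = 37.72/127.66 = 0.2955

Final: 0.2955


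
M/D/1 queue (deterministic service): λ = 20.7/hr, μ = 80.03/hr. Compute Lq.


ρ = 20.7/80.03 = 0.2587
M/D/1: Lq = ρ²/(2(1−ρ)) = 0.06690/(2·0.7413) = 0.04512

Final: 0.04512


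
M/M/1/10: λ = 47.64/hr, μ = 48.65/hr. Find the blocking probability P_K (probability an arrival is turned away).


ρ = λ/μ = 47.64/48.65 = 0.9792
P_K = (1−ρ)ρ^K/(1−ρ^(K+1)) = (0.02076·0.810754)/(1 − 0.793922)
= 0.016832/0.206078 = 0.081676

Final: 0.081676
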